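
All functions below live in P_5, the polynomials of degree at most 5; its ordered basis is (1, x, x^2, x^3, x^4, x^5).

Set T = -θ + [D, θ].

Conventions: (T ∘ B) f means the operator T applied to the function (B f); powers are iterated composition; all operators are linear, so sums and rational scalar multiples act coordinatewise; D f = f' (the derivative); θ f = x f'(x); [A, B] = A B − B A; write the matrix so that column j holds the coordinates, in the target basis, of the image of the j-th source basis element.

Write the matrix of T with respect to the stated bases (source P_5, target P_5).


the matrix is [[0, 1, 0, 0, 0, 0]; [0, -1, 2, 0, 0, 0]; [0, 0, -2, 3, 0, 0]; [0, 0, 0, -3, 4, 0]; [0, 0, 0, 0, -4, 5]; [0, 0, 0, 0, 0, -5]] (rows listed top to bottom)

image of 1: 0
image of x: -x + 1
image of x^2: -2x^2 + 2x
image of x^3: -3x^3 + 3x^2
image of x^4: -4x^4 + 4x^3
image of x^5: -5x^5 + 5x^4
each image's coordinates form column j of the matrix


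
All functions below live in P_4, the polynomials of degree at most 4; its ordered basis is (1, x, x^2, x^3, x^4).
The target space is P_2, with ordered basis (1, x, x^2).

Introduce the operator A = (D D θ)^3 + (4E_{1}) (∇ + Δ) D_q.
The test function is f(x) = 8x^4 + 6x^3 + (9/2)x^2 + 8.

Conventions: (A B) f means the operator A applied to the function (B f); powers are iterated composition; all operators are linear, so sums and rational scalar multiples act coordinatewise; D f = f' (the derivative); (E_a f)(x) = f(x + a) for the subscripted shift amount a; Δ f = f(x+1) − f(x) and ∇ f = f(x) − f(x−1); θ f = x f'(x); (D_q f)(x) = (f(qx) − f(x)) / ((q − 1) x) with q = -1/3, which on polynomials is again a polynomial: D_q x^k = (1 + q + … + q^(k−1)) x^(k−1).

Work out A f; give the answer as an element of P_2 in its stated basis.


the image equals g(x) = (1280/9)x^2 + (3232/9)x + 7784/27

θ f = 32x^4 + 18x^3 + 9x^2
D θ f = 128x^3 + 54x^2 + 18x
D D θ f = 384x^2 + 108x + 18
θ (D D θ) f = 768x^2 + 108x
D θ (D D θ) f = 1536x + 108
D D θ (D D θ) f = 1536
θ (D D θ) (D D θ) f = 0
D θ (D D θ) (D D θ) f = 0
D D θ (D D θ) (D D θ) f = 0
D_q f = (160/27)x^3 + (14/3)x^2 + 3x
∇ D_q f = (160/9)x^2 - (76/9)x + 115/27
Δ D_q f = (160/9)x^2 + (244/9)x + 367/27
(∇ + Δ) D_q f = (320/9)x^2 + (56/3)x + 482/27
E_{1} (∇ + Δ) D_q f = (320/9)x^2 + (808/9)x + 1946/27
(4E_{1}) (∇ + Δ) D_q f = (1280/9)x^2 + (3232/9)x + 7784/27
((D D θ)^3 + (4E_{1}) (∇ + Δ) D_q) f = (1280/9)x^2 + (3232/9)x + 7784/27


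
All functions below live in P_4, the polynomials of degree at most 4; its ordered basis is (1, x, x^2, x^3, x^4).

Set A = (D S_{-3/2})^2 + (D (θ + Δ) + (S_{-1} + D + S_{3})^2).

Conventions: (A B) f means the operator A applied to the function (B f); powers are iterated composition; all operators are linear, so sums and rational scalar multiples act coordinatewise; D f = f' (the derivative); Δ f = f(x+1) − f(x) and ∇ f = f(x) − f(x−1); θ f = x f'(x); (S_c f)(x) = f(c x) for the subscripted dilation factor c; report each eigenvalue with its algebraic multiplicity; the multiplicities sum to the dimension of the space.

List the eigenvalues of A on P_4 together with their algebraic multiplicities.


λ = 4 (multiplicity 2), λ = 100 (multiplicity 1), λ = 676 (multiplicity 1), λ = 6724 (multiplicity 1)

image of 1: 4
image of x: 4x + 5
image of x^2: 100x^2 + 28x - 11/4
image of x^3: 676x^3 + 117x^2 - (537/16)x + 3
image of x^4: 6724x^4 + 448x^3 - (5793/32)x^2 + 12x + 4
the matrix is upper triangular; its diagonal is (4, 4, 100, 676, 6724)
for a triangular matrix the eigenvalues are the diagonal entries, with algebraic multiplicity their repetition count


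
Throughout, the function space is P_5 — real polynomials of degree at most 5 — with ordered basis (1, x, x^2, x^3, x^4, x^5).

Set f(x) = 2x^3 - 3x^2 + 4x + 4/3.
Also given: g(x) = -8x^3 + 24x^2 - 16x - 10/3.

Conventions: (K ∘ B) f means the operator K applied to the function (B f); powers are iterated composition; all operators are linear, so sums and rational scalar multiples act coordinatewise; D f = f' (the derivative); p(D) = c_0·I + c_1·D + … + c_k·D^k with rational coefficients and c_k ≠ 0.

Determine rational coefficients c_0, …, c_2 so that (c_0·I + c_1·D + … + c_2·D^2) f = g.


D^0 f = 2x^3 - 3x^2 + 4x + 4/3
D^1 f = 6x^2 - 6x + 4
D^2 f = 12x - 6
matching coefficients of g against c_0 f + c_1 Df + … from the top degree down determines the c_i
solution: c_0 = -4, c_1 = 2, c_2 = 1

p(D) = -4·I + 2·D + D^2, i.e. c_0 = -4, c_1 = 2, c_2 = 1


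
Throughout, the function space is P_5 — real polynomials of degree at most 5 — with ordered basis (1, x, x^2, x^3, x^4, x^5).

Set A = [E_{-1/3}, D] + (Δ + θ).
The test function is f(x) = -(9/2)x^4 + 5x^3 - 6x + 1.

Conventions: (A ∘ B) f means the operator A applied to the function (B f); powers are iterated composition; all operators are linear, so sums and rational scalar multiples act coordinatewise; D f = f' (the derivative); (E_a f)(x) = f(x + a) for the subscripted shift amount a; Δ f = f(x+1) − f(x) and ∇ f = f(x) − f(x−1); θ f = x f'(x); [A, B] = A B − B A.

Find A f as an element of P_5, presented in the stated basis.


D f = -18x^3 + 15x^2 - 6
E_{-1/3} D f = -18x^3 + 33x^2 - 16x - 11/3
E_{-1/3} f = -(9/2)x^4 + 11x^3 - 8x^2 - (11/3)x + 149/54
D E_{-1/3} f = -18x^3 + 33x^2 - 16x - 11/3
[E_{-1/3}, D] f = 0
Δ f = -18x^3 - 12x^2 - 3x - 11/2
θ f = -18x^4 + 15x^3 - 6x
(Δ + θ) f = -18x^4 - 3x^3 - 12x^2 - 9x - 11/2
([E_{-1/3}, D] + (Δ + θ)) f = -18x^4 - 3x^3 - 12x^2 - 9x - 11/2

the result is g(x) = -18x^4 - 3x^3 - 12x^2 - 9x - 11/2


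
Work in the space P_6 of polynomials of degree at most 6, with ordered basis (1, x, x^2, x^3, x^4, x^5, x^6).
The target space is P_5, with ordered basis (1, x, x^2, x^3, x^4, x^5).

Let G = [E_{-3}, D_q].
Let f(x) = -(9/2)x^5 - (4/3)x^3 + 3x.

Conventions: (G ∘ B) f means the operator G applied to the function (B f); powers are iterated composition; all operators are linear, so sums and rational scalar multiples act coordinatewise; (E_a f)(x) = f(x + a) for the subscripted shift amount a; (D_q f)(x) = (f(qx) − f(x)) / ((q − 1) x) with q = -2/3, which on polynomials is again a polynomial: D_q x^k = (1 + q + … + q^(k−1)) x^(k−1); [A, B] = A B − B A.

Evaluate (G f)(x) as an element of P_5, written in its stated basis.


D_q f = -(55/18)x^4 - (28/27)x^2 + 3
E_{-3} D_q f = -(55/18)x^4 + (110/3)x^3 - (4483/27)x^2 + (3026/9)x - 1523/6
E_{-3} f = -(9/2)x^5 + (135/2)x^4 - (1219/3)x^3 + 1227x^2 - (3711/2)x + 2241/2
D_q E_{-3} f = -(55/18)x^4 + (65/2)x^3 - (8533/27)x^2 + 409x - 3711/2
[E_{-3}, D_q] f = (25/6)x^3 + 150x^2 - (655/9)x + 4805/3

the result is g(x) = (25/6)x^3 + 150x^2 - (655/9)x + 4805/3


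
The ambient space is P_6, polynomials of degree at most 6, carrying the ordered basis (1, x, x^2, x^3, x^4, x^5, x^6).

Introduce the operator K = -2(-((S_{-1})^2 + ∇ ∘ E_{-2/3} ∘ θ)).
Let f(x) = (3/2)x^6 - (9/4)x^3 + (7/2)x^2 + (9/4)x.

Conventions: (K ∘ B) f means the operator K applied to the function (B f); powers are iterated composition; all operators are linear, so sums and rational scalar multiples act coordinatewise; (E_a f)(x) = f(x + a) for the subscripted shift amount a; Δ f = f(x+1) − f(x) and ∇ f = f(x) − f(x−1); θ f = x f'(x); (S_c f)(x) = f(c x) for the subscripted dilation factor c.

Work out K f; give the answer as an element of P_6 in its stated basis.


the image equals g(x) = 3x^6 + 108x^5 - 630x^4 + (3111/2)x^3 - (4127/2)x^2 + (4505/3)x - 4238/9

S_{-1} f = (3/2)x^6 + (9/4)x^3 + (7/2)x^2 - (9/4)x
S_{-1} S_{-1} f = (3/2)x^6 - (9/4)x^3 + (7/2)x^2 + (9/4)x
θ f = 9x^6 - (27/4)x^3 + 7x^2 + (9/4)x
E_{-2/3} θ f = 9x^6 - 36x^5 + 60x^4 - (721/12)x^3 + (283/6)x^2 - (835/36)x + 713/162
∇ E_{-2/3} θ f = 54x^5 - 315x^4 + 780x^3 - (4141/4)x^2 + (8983/12)x - 2119/9
((S_{-1})^2 + ∇ ∘ E_{-2/3} ∘ θ) f = (3/2)x^6 + 54x^5 - 315x^4 + (3111/4)x^3 - (4127/4)x^2 + (4505/6)x - 2119/9
(-((S_{-1})^2 + ∇ ∘ E_{-2/3} ∘ θ)) f = -(3/2)x^6 - 54x^5 + 315x^4 - (3111/4)x^3 + (4127/4)x^2 - (4505/6)x + 2119/9
(-2(-((S_{-1})^2 + ∇ ∘ E_{-2/3} ∘ θ))) f = 3x^6 + 108x^5 - 630x^4 + (3111/2)x^3 - (4127/2)x^2 + (4505/3)x - 4238/9


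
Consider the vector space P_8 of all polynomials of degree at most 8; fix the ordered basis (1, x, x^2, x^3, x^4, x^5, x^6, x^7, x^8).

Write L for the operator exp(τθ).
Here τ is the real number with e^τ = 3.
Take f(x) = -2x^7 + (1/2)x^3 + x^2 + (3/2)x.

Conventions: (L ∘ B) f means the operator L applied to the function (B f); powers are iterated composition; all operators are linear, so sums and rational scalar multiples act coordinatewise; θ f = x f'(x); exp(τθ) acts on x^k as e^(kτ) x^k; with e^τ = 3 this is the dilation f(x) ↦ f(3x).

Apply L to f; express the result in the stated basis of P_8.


exp(τθ) x^k = e^(kτ) x^k; with e^τ = 3 this sends x^k to 3^k x^k
x ↦ 3 x
x^2 ↦ 9 x^2
x^3 ↦ 27 x^3
x^7 ↦ 2187 x^7
applying this coordinatewise to f: exp(τθ) f = -4374x^7 + (27/2)x^3 + 9x^2 + (9/2)x

the image equals g(x) = -4374x^7 + (27/2)x^3 + 9x^2 + (9/2)x


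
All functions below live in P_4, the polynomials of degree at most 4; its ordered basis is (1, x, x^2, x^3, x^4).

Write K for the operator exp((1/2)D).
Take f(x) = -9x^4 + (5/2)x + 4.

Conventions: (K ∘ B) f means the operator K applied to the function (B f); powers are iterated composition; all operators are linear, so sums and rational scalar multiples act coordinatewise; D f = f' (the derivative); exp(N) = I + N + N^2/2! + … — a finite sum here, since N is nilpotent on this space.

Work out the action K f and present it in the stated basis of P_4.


g(x) = -9x^4 - 18x^3 - (27/2)x^2 - 2x + 75/16

order-1 term: -18x^3 + 5/4
order-2 term: -(27/2)x^2
order-3 term: -(9/2)x
order-4 term: -9/16
the series for exp((1/2)D) f terminates at order 4
exp((1/2)D) f = -9x^4 - 18x^3 - (27/2)x^2 - 2x + 75/16


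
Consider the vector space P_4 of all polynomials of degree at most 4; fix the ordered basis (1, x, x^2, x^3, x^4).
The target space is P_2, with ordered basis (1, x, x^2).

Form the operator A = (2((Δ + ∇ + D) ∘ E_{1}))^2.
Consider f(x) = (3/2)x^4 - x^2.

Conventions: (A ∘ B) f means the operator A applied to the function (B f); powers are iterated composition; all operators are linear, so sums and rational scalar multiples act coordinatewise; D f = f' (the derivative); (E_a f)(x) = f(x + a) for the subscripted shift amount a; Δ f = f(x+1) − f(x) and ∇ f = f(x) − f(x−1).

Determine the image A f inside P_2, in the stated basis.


E_{1} f = (3/2)x^4 + 6x^3 + 8x^2 + 4x + 1/2
Δ E_{1} f = 6x^3 + 27x^2 + 40x + 39/2
∇ E_{1} f = 6x^3 + 9x^2 + 4x + 1/2
D E_{1} f = 6x^3 + 18x^2 + 16x + 4
(Δ + ∇ + D) E_{1} f = 18x^3 + 54x^2 + 60x + 24
(2((Δ + ∇ + D) ∘ E_{1})) f = 36x^3 + 108x^2 + 120x + 48
E_{1} (2((Δ + ∇ + D) ∘ E_{1})) f = 36x^3 + 216x^2 + 444x + 312
Δ E_{1} (2((Δ + ∇ + D) ∘ E_{1})) f = 108x^2 + 540x + 696
∇ E_{1} (2((Δ + ∇ + D) ∘ E_{1})) f = 108x^2 + 324x + 264
D E_{1} (2((Δ + ∇ + D) ∘ E_{1})) f = 108x^2 + 432x + 444
(Δ + ∇ + D) E_{1} (2((Δ + ∇ + D) ∘ E_{1})) f = 324x^2 + 1296x + 1404
(2((Δ + ∇ + D) ∘ E_{1})) (2((Δ + ∇ + D) ∘ E_{1})) f = 648x^2 + 2592x + 2808

g(x) = 648x^2 + 2592x + 2808


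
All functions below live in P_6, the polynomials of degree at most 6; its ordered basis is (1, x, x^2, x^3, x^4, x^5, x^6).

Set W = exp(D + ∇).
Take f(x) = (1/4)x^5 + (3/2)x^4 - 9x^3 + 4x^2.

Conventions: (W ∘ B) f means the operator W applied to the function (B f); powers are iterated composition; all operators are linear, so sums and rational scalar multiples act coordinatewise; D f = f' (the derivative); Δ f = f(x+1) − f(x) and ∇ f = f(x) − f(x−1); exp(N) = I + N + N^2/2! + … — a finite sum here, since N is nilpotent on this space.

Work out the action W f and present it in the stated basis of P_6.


order-1 term: (5/2)x^4 + (19/2)x^3 - (121/2)x^2 + (191/4)x - 57/4
order-2 term: 10x^3 + 21x^2 - (521/4)x + 163/2
order-3 term: 20x^2 + 18x - 181/2
order-4 term: 20x + 4
order-5 term: 8
the series for exp(D + ∇) f terminates at order 5
exp(D + ∇) f = (1/4)x^5 + 4x^4 + (21/2)x^3 - (31/2)x^2 - (89/2)x - 45/4

the image equals g(x) = (1/4)x^5 + 4x^4 + (21/2)x^3 - (31/2)x^2 - (89/2)x - 45/4


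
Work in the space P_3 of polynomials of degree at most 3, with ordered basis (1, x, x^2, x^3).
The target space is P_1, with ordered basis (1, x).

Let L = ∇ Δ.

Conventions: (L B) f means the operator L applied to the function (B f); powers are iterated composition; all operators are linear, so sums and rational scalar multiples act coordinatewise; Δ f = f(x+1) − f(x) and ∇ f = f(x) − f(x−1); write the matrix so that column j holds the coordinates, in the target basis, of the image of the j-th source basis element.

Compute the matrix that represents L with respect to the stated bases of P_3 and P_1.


image of 1: 0
image of x: 0
image of x^2: 2
image of x^3: 6x
each image's coordinates form column j of the matrix

the matrix is [[0, 0, 2, 0]; [0, 0, 0, 6]] (rows listed top to bottom)


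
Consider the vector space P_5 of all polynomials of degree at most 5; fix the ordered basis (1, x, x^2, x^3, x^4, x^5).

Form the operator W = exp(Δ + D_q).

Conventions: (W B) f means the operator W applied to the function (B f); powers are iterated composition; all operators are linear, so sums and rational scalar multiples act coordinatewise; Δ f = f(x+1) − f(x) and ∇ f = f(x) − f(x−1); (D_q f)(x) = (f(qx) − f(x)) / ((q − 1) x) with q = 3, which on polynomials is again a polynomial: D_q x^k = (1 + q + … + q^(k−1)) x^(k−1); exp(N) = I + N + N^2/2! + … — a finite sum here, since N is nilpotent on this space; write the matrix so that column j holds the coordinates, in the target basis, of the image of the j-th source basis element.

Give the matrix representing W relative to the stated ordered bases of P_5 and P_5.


the matrix is [[1, 2, 7, 44, 1666/3, 236461/15]; [0, 1, 6, 51, 792, 26166]; [0, 0, 1, 16, 358, 15252]; [0, 0, 0, 1, 44, 2782]; [0, 0, 0, 0, 1, 126]; [0, 0, 0, 0, 0, 1]] (rows listed top to bottom)

image of 1: 1
image of x: x + 2
image of x^2: x^2 + 6x + 7
image of x^3: x^3 + 16x^2 + 51x + 44
image of x^4: x^4 + 44x^3 + 358x^2 + 792x + 1666/3
image of x^5: x^5 + 126x^4 + 2782x^3 + 15252x^2 + 26166x + 236461/15
each image's coordinates form column j of the matrix


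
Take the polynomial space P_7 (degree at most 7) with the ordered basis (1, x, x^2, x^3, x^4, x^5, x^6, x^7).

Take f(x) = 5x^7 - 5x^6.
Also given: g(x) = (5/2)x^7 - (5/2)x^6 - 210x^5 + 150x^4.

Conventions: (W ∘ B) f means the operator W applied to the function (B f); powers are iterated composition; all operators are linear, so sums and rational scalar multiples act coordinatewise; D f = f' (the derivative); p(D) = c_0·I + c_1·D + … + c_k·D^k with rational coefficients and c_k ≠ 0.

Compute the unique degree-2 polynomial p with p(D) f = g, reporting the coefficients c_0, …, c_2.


D^0 f = 5x^7 - 5x^6
D^1 f = 35x^6 - 30x^5
D^2 f = 210x^5 - 150x^4
matching coefficients of g against c_0 f + c_1 Df + … from the top degree down determines the c_i
solution: c_0 = 1/2, c_1 = 0, c_2 = -1

c_0 = 1/2, c_1 = 0, c_2 = -1


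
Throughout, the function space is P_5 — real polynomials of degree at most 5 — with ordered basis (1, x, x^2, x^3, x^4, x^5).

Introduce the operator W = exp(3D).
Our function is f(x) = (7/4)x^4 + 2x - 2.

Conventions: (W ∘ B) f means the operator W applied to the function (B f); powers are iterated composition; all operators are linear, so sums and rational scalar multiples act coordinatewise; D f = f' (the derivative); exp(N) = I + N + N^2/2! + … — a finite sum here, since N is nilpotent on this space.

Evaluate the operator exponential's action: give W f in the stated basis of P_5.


order-1 term: 21x^3 + 6
order-2 term: (189/2)x^2
order-3 term: 189x
order-4 term: 567/4
the series for exp(3D) f terminates at order 4
exp(3D) f = (7/4)x^4 + 21x^3 + (189/2)x^2 + 191x + 583/4

the image equals g(x) = (7/4)x^4 + 21x^3 + (189/2)x^2 + 191x + 583/4


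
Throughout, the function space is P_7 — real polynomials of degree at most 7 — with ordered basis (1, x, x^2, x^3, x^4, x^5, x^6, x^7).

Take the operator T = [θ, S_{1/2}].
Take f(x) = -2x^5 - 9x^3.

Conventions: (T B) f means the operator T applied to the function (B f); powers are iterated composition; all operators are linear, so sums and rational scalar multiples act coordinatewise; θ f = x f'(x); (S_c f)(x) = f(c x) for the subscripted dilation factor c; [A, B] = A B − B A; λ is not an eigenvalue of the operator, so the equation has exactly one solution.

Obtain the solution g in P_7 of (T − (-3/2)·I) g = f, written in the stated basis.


write g with unknown coordinates in the stated basis and equate coefficients in (T − (-3/2)·I) g = f
solving from the highest basis element down gives g = -(4/3)x^5 - 6x^3
check: T g = 0
so T g − (-3/2)·g = -2x^5 - 9x^3 = f ✓

g(x) = -(4/3)x^5 - 6x^3


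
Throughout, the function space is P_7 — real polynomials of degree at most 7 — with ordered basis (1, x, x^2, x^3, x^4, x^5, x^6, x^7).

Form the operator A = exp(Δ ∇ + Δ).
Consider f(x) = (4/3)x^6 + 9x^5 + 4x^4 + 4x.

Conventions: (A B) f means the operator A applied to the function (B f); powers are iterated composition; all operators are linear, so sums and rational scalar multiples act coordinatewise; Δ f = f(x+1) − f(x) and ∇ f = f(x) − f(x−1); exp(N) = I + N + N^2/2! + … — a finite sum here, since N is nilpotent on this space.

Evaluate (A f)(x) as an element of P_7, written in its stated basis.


the result is g(x) = (4/3)x^6 + 17x^5 + 129x^4 + (2008/3)x^3 + 2146x^2 + 4341x + 11662/3

order-1 term: 8x^5 + 105x^4 + (938/3)x^3 + 222x^2 + 159x + 29
order-2 term: 20x^4 + 330x^3 + 1454x^2 + 1899x + 2191/3
order-3 term: (80/3)x^3 + 450x^2 + 1986x + 2217
order-4 term: 20x^2 + 285x + 2522/3
order-5 term: 8x + 69
order-6 term: 4/3
the series for exp(Δ ∇ + Δ) f terminates at order 6
exp(Δ ∇ + Δ) f = (4/3)x^6 + 17x^5 + 129x^4 + (2008/3)x^3 + 2146x^2 + 4341x + 11662/3


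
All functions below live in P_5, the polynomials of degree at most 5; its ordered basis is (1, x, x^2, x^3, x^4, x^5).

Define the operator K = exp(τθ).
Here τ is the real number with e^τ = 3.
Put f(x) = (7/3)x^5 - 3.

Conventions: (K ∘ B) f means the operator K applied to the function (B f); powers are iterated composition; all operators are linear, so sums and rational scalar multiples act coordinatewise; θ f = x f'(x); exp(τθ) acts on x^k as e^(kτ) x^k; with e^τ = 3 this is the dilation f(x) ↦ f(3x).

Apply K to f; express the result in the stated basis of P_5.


exp(τθ) x^k = e^(kτ) x^k; with e^τ = 3 this sends x^k to 3^k x^k
x^5 ↦ 243 x^5
applying this coordinatewise to f: exp(τθ) f = 567x^5 - 3

g(x) = 567x^5 - 3


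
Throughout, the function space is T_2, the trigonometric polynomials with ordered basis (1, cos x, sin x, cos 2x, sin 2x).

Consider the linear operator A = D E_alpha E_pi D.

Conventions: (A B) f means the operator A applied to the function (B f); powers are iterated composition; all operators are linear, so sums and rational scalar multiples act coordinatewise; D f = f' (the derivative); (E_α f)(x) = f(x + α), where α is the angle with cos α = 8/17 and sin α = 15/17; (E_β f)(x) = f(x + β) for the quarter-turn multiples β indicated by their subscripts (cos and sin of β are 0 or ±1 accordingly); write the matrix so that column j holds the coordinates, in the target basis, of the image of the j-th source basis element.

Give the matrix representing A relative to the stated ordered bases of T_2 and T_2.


image of 1: 0
image of cos x: (8/17)cos x - (15/17)sin x
image of sin x: (15/17)cos x + (8/17)sin x
image of cos 2x: (644/289)cos 2x + (960/289)sin 2x
image of sin 2x: -(960/289)cos 2x + (644/289)sin 2x
each image's coordinates form column j of the matrix

the matrix is [[0, 0, 0, 0, 0]; [0, 8/17, 15/17, 0, 0]; [0, -15/17, 8/17, 0, 0]; [0, 0, 0, 644/289, -960/289]; [0, 0, 0, 960/289, 644/289]] (rows listed top to bottom)


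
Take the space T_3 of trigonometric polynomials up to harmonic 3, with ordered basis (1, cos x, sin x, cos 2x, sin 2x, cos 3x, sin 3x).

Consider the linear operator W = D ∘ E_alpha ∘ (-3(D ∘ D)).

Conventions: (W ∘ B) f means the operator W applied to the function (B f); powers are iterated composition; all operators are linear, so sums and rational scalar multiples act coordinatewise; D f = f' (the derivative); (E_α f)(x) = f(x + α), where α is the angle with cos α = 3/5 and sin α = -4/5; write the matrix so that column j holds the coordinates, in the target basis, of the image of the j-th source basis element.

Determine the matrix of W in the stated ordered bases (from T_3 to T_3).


the matrix is [[0, 0, 0, 0, 0, 0, 0]; [0, 12/5, 9/5, 0, 0, 0, 0]; [0, -9/5, 12/5, 0, 0, 0, 0]; [0, 0, 0, 576/25, -168/25, 0, 0]; [0, 0, 0, 168/25, 576/25, 0, 0]; [0, 0, 0, 0, 0, 3564/125, -9477/125]; [0, 0, 0, 0, 0, 9477/125, 3564/125]] (rows listed top to bottom)

image of 1: 0
image of cos x: (12/5)cos x - (9/5)sin x
image of sin x: (9/5)cos x + (12/5)sin x
image of cos 2x: (576/25)cos 2x + (168/25)sin 2x
image of sin 2x: -(168/25)cos 2x + (576/25)sin 2x
image of cos 3x: (3564/125)cos 3x + (9477/125)sin 3x
image of sin 3x: -(9477/125)cos 3x + (3564/125)sin 3x
each image's coordinates form column j of the matrix


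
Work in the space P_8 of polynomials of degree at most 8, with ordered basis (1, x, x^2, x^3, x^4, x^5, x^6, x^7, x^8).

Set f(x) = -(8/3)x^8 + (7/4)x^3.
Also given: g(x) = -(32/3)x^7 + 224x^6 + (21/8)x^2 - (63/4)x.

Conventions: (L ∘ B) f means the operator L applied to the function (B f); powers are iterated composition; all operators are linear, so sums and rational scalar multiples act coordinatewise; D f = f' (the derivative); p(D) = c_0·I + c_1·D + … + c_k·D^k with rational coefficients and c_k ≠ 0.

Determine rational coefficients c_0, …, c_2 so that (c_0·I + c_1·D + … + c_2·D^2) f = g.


D^0 f = -(8/3)x^8 + (7/4)x^3
D^1 f = -(64/3)x^7 + (21/4)x^2
D^2 f = -(448/3)x^6 + (21/2)x
matching coefficients of g against c_0 f + c_1 Df + … from the top degree down determines the c_i
solution: c_0 = 0, c_1 = 1/2, c_2 = -3/2

c_0 = 0, c_1 = 1/2, c_2 = -3/2


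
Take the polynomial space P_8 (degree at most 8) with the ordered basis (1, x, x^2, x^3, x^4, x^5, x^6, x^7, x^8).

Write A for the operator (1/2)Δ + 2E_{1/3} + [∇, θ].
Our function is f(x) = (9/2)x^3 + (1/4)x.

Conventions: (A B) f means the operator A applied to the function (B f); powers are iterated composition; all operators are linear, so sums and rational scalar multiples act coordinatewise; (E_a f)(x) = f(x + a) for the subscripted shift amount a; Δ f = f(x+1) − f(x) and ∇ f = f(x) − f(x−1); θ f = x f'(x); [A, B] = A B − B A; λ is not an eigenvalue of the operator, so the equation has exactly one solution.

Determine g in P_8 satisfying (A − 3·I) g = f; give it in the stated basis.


write g with unknown coordinates in the stated basis and equate coefficients in (A − 3·I) g = f
solving from the highest basis element down gives g = -(9/2)x^3 - (117/4)x^2 - (439/4)x - 433/2
check: A g = -9x^3 - (351/4)x^2 - 329x - 1299/2
so A g − 3·g = (9/2)x^3 + (1/4)x = f ✓

the result is g(x) = -(9/2)x^3 - (117/4)x^2 - (439/4)x - 433/2


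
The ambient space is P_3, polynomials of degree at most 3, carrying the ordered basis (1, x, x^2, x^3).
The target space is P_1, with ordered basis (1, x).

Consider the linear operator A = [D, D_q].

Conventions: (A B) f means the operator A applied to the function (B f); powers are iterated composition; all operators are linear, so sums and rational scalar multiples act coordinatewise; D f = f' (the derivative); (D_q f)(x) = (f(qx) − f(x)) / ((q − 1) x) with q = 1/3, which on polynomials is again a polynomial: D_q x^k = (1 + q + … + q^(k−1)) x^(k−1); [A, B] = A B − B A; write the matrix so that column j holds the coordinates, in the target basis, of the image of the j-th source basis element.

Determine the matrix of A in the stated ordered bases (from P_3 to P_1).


the matrix is [[0, 0, -2/3, 0]; [0, 0, 0, -10/9]] (rows listed top to bottom)

image of 1: 0
image of x: 0
image of x^2: -2/3
image of x^3: -(10/9)x
each image's coordinates form column j of the matrix


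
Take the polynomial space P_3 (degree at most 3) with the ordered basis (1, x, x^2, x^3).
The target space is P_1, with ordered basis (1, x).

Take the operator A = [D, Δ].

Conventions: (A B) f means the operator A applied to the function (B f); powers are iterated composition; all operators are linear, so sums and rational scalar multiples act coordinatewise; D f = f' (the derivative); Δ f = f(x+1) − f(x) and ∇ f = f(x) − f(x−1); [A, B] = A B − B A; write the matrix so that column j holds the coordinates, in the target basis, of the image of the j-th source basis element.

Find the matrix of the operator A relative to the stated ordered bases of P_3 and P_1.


the matrix is [[0, 0, 0, 0]; [0, 0, 0, 0]] (rows listed top to bottom)

image of 1: 0
image of x: 0
image of x^2: 0
image of x^3: 0
each image's coordinates form column j of the matrix


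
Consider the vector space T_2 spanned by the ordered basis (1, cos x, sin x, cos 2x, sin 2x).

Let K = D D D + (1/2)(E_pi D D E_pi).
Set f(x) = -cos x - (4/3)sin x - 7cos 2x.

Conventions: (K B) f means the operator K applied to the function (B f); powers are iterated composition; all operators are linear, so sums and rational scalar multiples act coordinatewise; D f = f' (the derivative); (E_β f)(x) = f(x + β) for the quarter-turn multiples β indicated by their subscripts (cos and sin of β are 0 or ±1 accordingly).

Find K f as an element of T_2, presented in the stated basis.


D f = -(4/3)cos x + sin x + 14sin 2x
D D f = cos x + (4/3)sin x + 28cos 2x
D D D f = (4/3)cos x - sin x - 56sin 2x
E_pi f = cos x + (4/3)sin x - 7cos 2x
D E_pi f = (4/3)cos x - sin x + 14sin 2x
D D E_pi f = -cos x - (4/3)sin x + 28cos 2x
E_pi D D E_pi f = cos x + (4/3)sin x + 28cos 2x
((1/2)(E_pi D D E_pi)) f = (1/2)cos x + (2/3)sin x + 14cos 2x
(D D D + (1/2)(E_pi D D E_pi)) f = (11/6)cos x - (1/3)sin x + 14cos 2x - 56sin 2x

g(x) = (11/6)cos x - (1/3)sin x + 14cos 2x - 56sin 2x


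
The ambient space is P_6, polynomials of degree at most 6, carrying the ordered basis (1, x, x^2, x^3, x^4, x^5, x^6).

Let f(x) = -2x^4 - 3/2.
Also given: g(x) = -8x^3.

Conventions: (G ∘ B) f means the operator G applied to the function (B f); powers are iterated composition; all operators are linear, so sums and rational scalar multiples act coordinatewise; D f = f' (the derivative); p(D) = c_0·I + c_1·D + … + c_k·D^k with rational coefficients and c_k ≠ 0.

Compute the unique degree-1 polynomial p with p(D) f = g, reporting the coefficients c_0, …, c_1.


D^0 f = -2x^4 - 3/2
D^1 f = -8x^3
matching coefficients of g against c_0 f + c_1 Df + … from the top degree down determines the c_i
solution: c_0 = 0, c_1 = 1

p(D) = D, i.e. c_0 = 0, c_1 = 1


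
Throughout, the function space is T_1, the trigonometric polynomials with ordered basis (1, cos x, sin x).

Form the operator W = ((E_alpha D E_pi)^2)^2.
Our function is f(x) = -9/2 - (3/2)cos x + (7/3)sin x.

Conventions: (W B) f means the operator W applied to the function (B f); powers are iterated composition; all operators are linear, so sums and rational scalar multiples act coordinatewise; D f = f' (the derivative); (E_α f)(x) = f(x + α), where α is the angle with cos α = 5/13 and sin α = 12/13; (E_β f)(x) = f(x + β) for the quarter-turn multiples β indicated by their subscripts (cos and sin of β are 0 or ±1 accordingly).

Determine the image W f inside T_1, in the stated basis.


E_pi f = -9/2 + (3/2)cos x - (7/3)sin x
D E_pi f = -(7/3)cos x - (3/2)sin x
E_alpha D E_pi f = -(89/39)cos x + (41/26)sin x
E_pi (E_alpha D E_pi) f = (89/39)cos x - (41/26)sin x
D E_pi (E_alpha D E_pi) f = -(41/26)cos x - (89/39)sin x
E_alpha D E_pi (E_alpha D E_pi) f = -(917/338)cos x + (293/507)sin x
E_pi (E_alpha D E_pi)^2 f = (917/338)cos x - (293/507)sin x
D E_pi (E_alpha D E_pi)^2 f = -(293/507)cos x - (917/338)sin x
E_alpha D E_pi (E_alpha D E_pi)^2 f = -(17971/6591)cos x - (2241/4394)sin x
E_pi (E_alpha D E_pi) (E_alpha D E_pi)^2 f = (17971/6591)cos x + (2241/4394)sin x
D E_pi (E_alpha D E_pi) (E_alpha D E_pi)^2 f = (2241/4394)cos x - (17971/6591)sin x
E_alpha D E_pi (E_alpha D E_pi) (E_alpha D E_pi)^2 f = -(132563/57122)cos x - (130193/85683)sin x

the result is g(x) = -(132563/57122)cos x - (130193/85683)sin x


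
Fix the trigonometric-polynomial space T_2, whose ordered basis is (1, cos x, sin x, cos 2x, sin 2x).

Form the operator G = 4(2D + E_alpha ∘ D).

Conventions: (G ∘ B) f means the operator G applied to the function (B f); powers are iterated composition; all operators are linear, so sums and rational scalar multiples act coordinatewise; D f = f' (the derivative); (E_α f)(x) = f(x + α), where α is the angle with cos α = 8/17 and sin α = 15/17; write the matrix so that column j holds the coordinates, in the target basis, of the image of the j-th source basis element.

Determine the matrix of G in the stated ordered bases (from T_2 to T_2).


image of 1: 0
image of cos x: -(60/17)cos x - (168/17)sin x
image of sin x: (168/17)cos x - (60/17)sin x
image of cos 2x: -(1920/289)cos 2x - (3336/289)sin 2x
image of sin 2x: (3336/289)cos 2x - (1920/289)sin 2x
each image's coordinates form column j of the matrix

the matrix is [[0, 0, 0, 0, 0]; [0, -60/17, 168/17, 0, 0]; [0, -168/17, -60/17, 0, 0]; [0, 0, 0, -1920/289, 3336/289]; [0, 0, 0, -3336/289, -1920/289]] (rows listed top to bottom)


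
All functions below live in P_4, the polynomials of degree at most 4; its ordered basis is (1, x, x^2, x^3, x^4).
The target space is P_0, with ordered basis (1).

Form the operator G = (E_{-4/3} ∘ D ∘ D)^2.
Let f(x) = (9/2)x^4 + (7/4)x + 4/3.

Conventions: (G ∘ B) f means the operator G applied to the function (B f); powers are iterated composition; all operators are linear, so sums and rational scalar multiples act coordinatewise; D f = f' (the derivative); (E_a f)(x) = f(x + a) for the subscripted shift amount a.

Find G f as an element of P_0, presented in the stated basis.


the image equals g(x) = 108

D f = 18x^3 + 7/4
D D f = 54x^2
E_{-4/3} D D f = 54x^2 - 144x + 96
D (E_{-4/3} ∘ D ∘ D) f = 108x - 144
D D (E_{-4/3} ∘ D ∘ D) f = 108
E_{-4/3} D D (E_{-4/3} ∘ D ∘ D) f = 108


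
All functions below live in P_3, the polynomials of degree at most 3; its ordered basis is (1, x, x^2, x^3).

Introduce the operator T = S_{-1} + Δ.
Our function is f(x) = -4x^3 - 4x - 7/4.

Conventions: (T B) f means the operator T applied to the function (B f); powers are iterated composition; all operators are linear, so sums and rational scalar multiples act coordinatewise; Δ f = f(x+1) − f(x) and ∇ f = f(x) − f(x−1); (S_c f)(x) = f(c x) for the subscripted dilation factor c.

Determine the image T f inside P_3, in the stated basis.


S_{-1} f = 4x^3 + 4x - 7/4
Δ f = -12x^2 - 12x - 8
(S_{-1} + Δ) f = 4x^3 - 12x^2 - 8x - 39/4

the result is g(x) = 4x^3 - 12x^2 - 8x - 39/4


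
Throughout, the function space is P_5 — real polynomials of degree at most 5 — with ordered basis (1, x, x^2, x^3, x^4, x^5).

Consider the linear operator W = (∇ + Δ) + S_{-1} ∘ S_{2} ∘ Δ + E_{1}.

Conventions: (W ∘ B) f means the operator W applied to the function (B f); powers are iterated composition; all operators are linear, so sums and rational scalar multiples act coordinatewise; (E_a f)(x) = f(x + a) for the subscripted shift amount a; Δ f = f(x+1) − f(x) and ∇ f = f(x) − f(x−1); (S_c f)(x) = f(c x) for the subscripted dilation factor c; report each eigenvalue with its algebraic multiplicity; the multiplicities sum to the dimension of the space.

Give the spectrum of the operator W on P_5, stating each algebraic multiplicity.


image of 1: 1
image of x: x + 4
image of x^2: x^2 + 2x + 2
image of x^3: x^3 + 21x^2 - 3x + 4
image of x^4: x^4 - 20x^3 + 30x^2 + 4x + 2
image of x^5: x^5 + 95x^4 - 70x^3 + 70x^2 - 5x + 4
the matrix is upper triangular; its diagonal is (1, 1, 1, 1, 1, 1)
for a triangular matrix the eigenvalues are the diagonal entries, with algebraic multiplicity their repetition count

λ = 1 (multiplicity 6)


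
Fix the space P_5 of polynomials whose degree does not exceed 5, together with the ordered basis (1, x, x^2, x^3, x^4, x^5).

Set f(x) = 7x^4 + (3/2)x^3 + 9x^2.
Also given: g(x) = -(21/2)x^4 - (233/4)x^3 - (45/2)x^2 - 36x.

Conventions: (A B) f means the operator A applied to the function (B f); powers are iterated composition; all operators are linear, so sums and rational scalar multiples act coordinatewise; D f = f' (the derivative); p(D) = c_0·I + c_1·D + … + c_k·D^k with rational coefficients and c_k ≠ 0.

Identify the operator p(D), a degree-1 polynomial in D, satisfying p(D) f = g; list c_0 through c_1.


c_0 = -3/2, c_1 = -2

D^0 f = 7x^4 + (3/2)x^3 + 9x^2
D^1 f = 28x^3 + (9/2)x^2 + 18x
matching coefficients of g against c_0 f + c_1 Df + … from the top degree down determines the c_i
solution: c_0 = -3/2, c_1 = -2


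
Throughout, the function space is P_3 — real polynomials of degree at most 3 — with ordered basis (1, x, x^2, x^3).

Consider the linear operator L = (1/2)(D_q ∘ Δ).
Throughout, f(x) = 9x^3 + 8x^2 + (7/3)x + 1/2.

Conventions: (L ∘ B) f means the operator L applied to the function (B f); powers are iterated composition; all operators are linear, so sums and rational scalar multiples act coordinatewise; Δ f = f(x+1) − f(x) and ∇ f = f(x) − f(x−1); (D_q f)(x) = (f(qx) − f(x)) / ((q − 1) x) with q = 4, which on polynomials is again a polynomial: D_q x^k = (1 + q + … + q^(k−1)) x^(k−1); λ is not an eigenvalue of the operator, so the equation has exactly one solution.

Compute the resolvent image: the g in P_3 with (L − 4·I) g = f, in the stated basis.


write g with unknown coordinates in the stated basis and equate coefficients in (L − 4·I) g = f
solving from the highest basis element down gives g = -(9/4)x^3 - 2x^2 - (461/96)x - 47/32
check: L g = -(135/8)x - 43/8
so L g − 4·g = 9x^3 + 8x^2 + (7/3)x + 1/2 = f ✓

the image equals g(x) = -(9/4)x^3 - 2x^2 - (461/96)x - 47/32


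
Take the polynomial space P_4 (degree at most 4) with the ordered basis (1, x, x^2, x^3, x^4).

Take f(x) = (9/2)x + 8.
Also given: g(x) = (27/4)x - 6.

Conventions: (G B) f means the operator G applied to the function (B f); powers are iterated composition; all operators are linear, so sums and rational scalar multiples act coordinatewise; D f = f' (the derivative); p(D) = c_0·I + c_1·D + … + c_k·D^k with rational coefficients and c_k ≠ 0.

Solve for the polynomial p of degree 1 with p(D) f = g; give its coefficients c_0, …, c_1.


c_0 = 3/2, c_1 = -4

D^0 f = (9/2)x + 8
D^1 f = 9/2
matching coefficients of g against c_0 f + c_1 Df + … from the top degree down determines the c_i
solution: c_0 = 3/2, c_1 = -4


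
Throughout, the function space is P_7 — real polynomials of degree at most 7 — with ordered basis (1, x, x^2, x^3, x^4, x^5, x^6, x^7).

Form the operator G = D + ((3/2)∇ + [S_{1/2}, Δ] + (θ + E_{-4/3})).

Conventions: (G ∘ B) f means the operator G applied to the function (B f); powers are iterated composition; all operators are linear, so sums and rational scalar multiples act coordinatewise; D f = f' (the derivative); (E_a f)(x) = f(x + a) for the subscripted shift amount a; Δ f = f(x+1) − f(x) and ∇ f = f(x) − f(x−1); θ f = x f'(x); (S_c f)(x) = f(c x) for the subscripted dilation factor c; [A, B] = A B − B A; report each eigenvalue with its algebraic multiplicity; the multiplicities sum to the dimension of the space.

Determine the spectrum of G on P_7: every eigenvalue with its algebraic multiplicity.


λ = 1 (multiplicity 1), λ = 2 (multiplicity 1), λ = 3 (multiplicity 1), λ = 4 (multiplicity 1), λ = 5 (multiplicity 1), λ = 6 (multiplicity 1), λ = 7 (multiplicity 1), λ = 8 (multiplicity 1)

image of 1: 1
image of x: 2x + 5/3
image of x^2: 3x^2 + (17/6)x + 37/36
image of x^3: 4x^3 + (31/8)x^2 + (47/24)x + 1/216
image of x^4: 5x^4 + (59/12)x^3 + (67/24)x^2 - (187/108)x + 3367/1296
image of x^5: 6x^5 + (575/96)x^4 + (535/144)x^3 - (2815/432)x^2 + (27595/2592)x - 13571/7776
image of x^6: 7x^6 + (227/32)x^5 + (935/192)x^4 - (6575/432)x^3 + (49115/1728)x^2 - (34675/2592)x + 238087/46656
image of x^7: 8x^7 + (3157/384)x^6 + (2429/384)x^5 - (98665/3456)x^4 + (645085/10368)x^3 - (538181/10368)x^2 + (3011729/93312)x - 1399499/279936
the matrix is upper triangular; its diagonal is (1, 2, 3, 4, 5, 6, 7, 8)
for a triangular matrix the eigenvalues are the diagonal entries, with algebraic multiplicity their repetition count


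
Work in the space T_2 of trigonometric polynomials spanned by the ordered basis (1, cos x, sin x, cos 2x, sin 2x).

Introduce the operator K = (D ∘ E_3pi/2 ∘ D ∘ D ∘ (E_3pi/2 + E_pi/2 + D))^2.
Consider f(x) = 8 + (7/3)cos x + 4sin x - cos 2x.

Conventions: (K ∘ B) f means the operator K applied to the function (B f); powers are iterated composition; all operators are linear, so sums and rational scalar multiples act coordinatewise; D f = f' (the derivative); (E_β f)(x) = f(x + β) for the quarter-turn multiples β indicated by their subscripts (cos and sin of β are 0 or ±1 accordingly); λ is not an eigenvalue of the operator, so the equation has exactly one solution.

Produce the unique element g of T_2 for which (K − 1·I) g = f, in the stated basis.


write g with unknown coordinates in the stated basis and equate coefficients in (K − 1·I) g = f
solving from the highest basis element down gives g = -8 - (7/6)cos x - 2sin x + (1/262145)cos 2x - (512/262145)sin 2x
check: K g = (7/6)cos x + 2sin x - (262144/262145)cos 2x - (512/262145)sin 2x
so K g − 1·g = 8 + (7/3)cos x + 4sin x - cos 2x = f ✓

the result is g(x) = -8 - (7/6)cos x - 2sin x + (1/262145)cos 2x - (512/262145)sin 2x


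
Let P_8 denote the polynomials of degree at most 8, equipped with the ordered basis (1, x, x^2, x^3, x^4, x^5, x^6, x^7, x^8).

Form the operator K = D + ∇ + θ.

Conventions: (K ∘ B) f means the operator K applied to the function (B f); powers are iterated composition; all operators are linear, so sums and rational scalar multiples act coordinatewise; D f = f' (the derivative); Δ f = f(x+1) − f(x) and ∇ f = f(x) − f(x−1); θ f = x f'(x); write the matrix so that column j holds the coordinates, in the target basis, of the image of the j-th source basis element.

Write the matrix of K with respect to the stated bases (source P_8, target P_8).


the matrix is [[0, 2, -1, 1, -1, 1, -1, 1, -1]; [0, 1, 4, -3, 4, -5, 6, -7, 8]; [0, 0, 2, 6, -6, 10, -15, 21, -28]; [0, 0, 0, 3, 8, -10, 20, -35, 56]; [0, 0, 0, 0, 4, 10, -15, 35, -70]; [0, 0, 0, 0, 0, 5, 12, -21, 56]; [0, 0, 0, 0, 0, 0, 6, 14, -28]; [0, 0, 0, 0, 0, 0, 0, 7, 16]; [0, 0, 0, 0, 0, 0, 0, 0, 8]] (rows listed top to bottom)

image of 1: 0
image of x: x + 2
image of x^2: 2x^2 + 4x - 1
image of x^3: 3x^3 + 6x^2 - 3x + 1
image of x^4: 4x^4 + 8x^3 - 6x^2 + 4x - 1
image of x^5: 5x^5 + 10x^4 - 10x^3 + 10x^2 - 5x + 1
image of x^6: 6x^6 + 12x^5 - 15x^4 + 20x^3 - 15x^2 + 6x - 1
image of x^7: 7x^7 + 14x^6 - 21x^5 + 35x^4 - 35x^3 + 21x^2 - 7x + 1
image of x^8: 8x^8 + 16x^7 - 28x^6 + 56x^5 - 70x^4 + 56x^3 - 28x^2 + 8x - 1
each image's coordinates form column j of the matrix


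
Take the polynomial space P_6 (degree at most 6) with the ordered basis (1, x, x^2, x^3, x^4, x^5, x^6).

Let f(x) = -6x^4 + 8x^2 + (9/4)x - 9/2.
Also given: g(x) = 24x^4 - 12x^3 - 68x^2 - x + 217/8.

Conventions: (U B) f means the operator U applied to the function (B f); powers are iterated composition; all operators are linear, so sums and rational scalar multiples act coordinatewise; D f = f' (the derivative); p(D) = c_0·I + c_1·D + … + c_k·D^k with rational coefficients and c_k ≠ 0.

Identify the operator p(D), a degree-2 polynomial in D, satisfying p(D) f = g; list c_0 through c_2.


D^0 f = -6x^4 + 8x^2 + (9/4)x - 9/2
D^1 f = -24x^3 + 16x + 9/4
D^2 f = -72x^2 + 16
matching coefficients of g against c_0 f + c_1 Df + … from the top degree down determines the c_i
solution: c_0 = -4, c_1 = 1/2, c_2 = 1/2

p(D) = -4·I + (1/2)·D + (1/2)·D^2, i.e. c_0 = -4, c_1 = 1/2, c_2 = 1/2
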